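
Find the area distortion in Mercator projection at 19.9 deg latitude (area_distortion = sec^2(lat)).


area_distortion = 1/cos^2(19.9) = 1.131

1.131


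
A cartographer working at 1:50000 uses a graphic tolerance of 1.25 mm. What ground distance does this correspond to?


ground = 1.25 mm * 50000 / 1000 = 62.5 m

62.5 m


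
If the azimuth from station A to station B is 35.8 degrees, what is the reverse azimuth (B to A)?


back azimuth = (35.8 + 180) mod 360 = 215.8 degrees

215.8 degrees


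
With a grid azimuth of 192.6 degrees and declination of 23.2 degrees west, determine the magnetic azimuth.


magnetic azimuth = grid azimuth - declination (east +ve)
mag_az = 192.6 - -23.2 = 215.8 degrees

215.8 degrees


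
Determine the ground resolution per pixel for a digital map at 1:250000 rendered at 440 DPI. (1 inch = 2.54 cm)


pixel_cm = 2.54 / 440 ≈ 0.005773 cm
ground = pixel_cm * 250000 / 100 = 2.54 * 250000 / (440 * 100) = 635000 / 44000 ≈ 14.43 m

14.43 m


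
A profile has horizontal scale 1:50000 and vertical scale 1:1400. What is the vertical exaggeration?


VE = horizontal_scale / vertical_scale = 50000 / 1400 ≈ 35.7

35.7x


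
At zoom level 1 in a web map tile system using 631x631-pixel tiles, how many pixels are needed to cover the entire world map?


tiles per axis = 2^1 = 2
total tiles = 2^2 = 4
pixels per axis = 2 * 631 = 1262
total pixels = 1262^2 = 1592644

1592644 pixels


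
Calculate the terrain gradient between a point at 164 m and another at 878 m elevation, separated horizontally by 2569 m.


gradient = (878 - 164) / 2569 = 714 / 2569 = 0.2779

0.2779


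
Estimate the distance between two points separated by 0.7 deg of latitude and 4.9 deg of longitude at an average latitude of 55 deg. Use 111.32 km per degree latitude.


dlat_km = 0.7 * 111.32 = 77.924
dlon_km = 4.9 * 111.32 * cos(55) ≈ 312.868
dist = sqrt(77.924^2 + 312.868^2) ≈ 322.4 km

322.4 km


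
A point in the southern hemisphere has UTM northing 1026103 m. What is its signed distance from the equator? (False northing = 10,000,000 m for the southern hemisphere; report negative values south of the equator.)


For southern: actual = 1026103 - 10000000 = -8973897 m

-8973897 m


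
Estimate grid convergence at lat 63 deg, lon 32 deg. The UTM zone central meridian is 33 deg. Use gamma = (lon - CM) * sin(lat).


gamma = (32 - 33) * sin(63) = -1 * 0.891007 = -0.891 degrees

-0.891 degrees


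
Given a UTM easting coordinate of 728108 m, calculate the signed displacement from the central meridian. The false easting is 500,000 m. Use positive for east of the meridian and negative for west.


displacement = 728108 - 500000 = 228108 m

228108 m


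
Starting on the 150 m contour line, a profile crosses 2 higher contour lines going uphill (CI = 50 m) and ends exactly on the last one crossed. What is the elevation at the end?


elevation = 150 + 2 * 50 = 250 m

250 m


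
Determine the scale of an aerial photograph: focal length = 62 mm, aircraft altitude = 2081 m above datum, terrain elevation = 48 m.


scale = f / (H - h) = 62 mm / 2033 m = 62 / 2033000 = 1:32790

1:32790


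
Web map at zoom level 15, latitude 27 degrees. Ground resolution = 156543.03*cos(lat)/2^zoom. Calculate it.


res = 156543.03 * cos(27) / 2^15 = 156543.03 * 0.89100652 / 32768 = 4.26 m/pixel

4.26 m/pixel


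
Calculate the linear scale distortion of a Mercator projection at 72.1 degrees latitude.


SF = 1 / cos(72.1) = 1 / 0.307357 = 3.254

3.254


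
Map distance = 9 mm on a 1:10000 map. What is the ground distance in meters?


ground = 9 mm * 10000 / 1000 = 90.0 m

90.0 m


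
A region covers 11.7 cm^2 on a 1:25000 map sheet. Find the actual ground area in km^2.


ground_area = 11.7 * (25000/100)^2 = 731250.0 m^2 = 0.73125 km^2 ≈ 0.731 km^2

0.731 km^2


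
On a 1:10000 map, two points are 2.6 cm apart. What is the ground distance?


ground = 2.6 cm * 10000 / 100 = 260.0 m

260.0 m


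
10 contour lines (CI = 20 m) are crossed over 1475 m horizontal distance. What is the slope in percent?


elevation change = 10 * 20 = 200 m
slope = 200 / 1475 * 100 = 13.6%

13.6%


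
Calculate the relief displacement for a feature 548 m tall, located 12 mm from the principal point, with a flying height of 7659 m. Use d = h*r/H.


d = h * r / H = 548 * 12 / 7659 = 0.86 mm

0.86 mm


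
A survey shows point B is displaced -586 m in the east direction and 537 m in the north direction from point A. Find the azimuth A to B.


az = atan2(-586, 537) = -47.5 deg
adjusted to 0-360: 312.5 degrees

312.5 degrees


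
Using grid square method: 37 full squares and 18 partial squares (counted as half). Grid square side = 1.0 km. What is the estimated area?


effective squares = 37 + 18 * 0.5 = 46.0
area = 46.0 * 1.0 = 46.0 km^2

46.0 km^2


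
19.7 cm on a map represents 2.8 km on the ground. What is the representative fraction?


ground = 2.8 km = 280000 cm; RF denominator = ground / map = 280000 / 19.7 ≈ 14213; RF = 1:14213

1:14213


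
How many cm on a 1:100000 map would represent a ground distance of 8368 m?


map_cm = 8368 * 100 / 100000 = 8.368 cm ≈ 8.37 cm

8.37 cm


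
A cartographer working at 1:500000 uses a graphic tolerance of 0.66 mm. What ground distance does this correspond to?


ground = 0.66 mm * 500000 / 1000 = 330.0 m

330.0 m


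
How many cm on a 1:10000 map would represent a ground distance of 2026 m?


map_cm = 2026 * 100 / 10000 = 20.26 cm

20.26 cm


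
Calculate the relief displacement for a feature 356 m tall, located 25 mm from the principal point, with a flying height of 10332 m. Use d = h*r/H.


d = h * r / H = 356 * 25 / 10332 = 0.86 mm

0.86 mm


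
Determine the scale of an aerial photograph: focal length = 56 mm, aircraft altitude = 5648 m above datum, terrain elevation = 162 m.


scale = f / (H - h) = 56 mm / 5486 m = 56 / 5486000 = 1:97964

1:97964


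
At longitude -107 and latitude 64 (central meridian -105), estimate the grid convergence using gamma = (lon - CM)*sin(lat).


gamma = (-107 - -105) * sin(64) = -2 * 0.898794 = -1.798 degrees

-1.798 degrees


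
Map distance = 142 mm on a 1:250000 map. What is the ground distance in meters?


ground = 142 mm * 250000 / 1000 = 35500.0 m

35500.0 m


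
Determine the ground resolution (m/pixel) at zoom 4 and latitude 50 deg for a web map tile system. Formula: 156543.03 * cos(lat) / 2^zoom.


res = 156543.03 * cos(50) / 2^4 = 156543.03 * 0.64278761 / 16 = 6289.0 m/pixel

6289.0 m/pixel


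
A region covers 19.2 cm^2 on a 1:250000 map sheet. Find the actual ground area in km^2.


ground_area = 19.2 * (250000/100)^2 = 120000000.0 m^2 = 120.0 km^2

120.0 km^2


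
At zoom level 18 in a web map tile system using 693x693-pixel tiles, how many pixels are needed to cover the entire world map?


tiles per axis = 2^18 = 262144
total tiles = 262144^2 = 68719476736
pixels per axis = 262144 * 693 = 181665792
total pixels = 181665792^2 = 33002459982987264

33002459982987264 pixels


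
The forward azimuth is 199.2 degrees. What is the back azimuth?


back azimuth = (199.2 + 180) mod 360 = 19.2 degrees

19.2 degrees


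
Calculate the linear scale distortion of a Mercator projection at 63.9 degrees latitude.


SF = 1 / cos(63.9) = 1 / 0.439939 = 2.273

2.273


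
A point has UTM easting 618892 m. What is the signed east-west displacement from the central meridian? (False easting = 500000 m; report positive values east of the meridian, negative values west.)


displacement = 618892 - 500000 = 118892 m

118892 m


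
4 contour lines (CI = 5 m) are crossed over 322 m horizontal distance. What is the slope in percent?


elevation change = 4 * 5 = 20 m
slope = 20 / 322 * 100 = 6.2%

6.2%


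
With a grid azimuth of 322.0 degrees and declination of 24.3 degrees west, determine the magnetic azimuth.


magnetic azimuth = grid azimuth - declination (east +ve)
mag_az = 322.0 - -24.3 = 346.3 degrees

346.3 degrees


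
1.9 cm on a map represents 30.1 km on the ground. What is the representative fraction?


ground = 30.1 km = 3010000 cm; RF denominator = ground / map = 3010000 / 1.9 ≈ 1584211; RF = 1:1584211

1:1584211


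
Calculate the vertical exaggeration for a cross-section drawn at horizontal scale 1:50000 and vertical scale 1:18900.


VE = horizontal_scale / vertical_scale = 50000 / 18900 ≈ 2.6

2.6x


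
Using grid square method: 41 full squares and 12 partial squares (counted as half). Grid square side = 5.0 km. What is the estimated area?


effective squares = 41 + 12 * 0.5 = 47.0
area = 47.0 * 25.0 = 1175.0 km^2

1175.0 km^2


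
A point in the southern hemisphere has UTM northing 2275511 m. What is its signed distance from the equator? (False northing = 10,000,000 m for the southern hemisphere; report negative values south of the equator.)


For southern: actual = 2275511 - 10000000 = -7724489 m

-7724489 m


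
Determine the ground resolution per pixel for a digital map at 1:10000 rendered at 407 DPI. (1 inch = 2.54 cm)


pixel_cm = 2.54 / 407 ≈ 0.006241 cm
ground = pixel_cm * 10000 / 100 = 2.54 * 10000 / (407 * 100) = 25400 / 40700 ≈ 0.62 m

0.62 m


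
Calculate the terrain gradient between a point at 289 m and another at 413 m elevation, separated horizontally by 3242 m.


gradient = (413 - 289) / 3242 = 124 / 3242 = 0.0382

0.0382


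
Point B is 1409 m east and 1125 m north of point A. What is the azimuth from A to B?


az = atan2(1409, 1125) = 51.4 deg
adjusted to 0-360: 51.4 degrees

51.4 degrees


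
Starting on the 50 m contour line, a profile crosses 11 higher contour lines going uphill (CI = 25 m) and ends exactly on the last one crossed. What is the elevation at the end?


elevation = 50 + 11 * 25 = 325 m

325 m


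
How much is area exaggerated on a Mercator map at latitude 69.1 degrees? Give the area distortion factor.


area_distortion = 1/cos^2(69.1) = 7.858

7.858


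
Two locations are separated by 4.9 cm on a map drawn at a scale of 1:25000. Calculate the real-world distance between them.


ground = 4.9 cm * 25000 / 100 = 1225.0 m = 1.225 km

1.225 km


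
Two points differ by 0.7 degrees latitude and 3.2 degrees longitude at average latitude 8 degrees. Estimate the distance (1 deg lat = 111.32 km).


dlat_km = 0.7 * 111.32 = 77.924
dlon_km = 3.2 * 111.32 * cos(8) ≈ 352.757
dist = sqrt(77.924^2 + 352.757^2) ≈ 361.3 km

361.3 km


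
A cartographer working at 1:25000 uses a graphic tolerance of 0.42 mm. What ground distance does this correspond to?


ground = 0.42 mm * 25000 / 1000 = 10.5 m

10.5 m


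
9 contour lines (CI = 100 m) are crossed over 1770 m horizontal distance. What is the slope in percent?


elevation change = 9 * 100 = 900 m
slope = 900 / 1770 * 100 = 50.8%

50.8%


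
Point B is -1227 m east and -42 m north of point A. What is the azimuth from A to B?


az = atan2(-1227, -42) = -92.0 deg
adjusted to 0-360: 268.0 degrees

268.0 degrees


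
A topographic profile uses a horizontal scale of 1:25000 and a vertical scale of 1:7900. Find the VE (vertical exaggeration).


VE = horizontal_scale / vertical_scale = 25000 / 7900 ≈ 3.2

3.2x


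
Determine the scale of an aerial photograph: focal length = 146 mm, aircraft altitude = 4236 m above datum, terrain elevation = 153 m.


scale = f / (H - h) = 146 mm / 4083 m = 146 / 4083000 = 1:27966

1:27966


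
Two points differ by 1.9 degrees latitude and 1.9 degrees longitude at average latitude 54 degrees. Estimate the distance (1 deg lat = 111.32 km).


dlat_km = 1.9 * 111.32 = 211.508
dlon_km = 1.9 * 111.32 * cos(54) ≈ 124.321
dist = sqrt(211.508^2 + 124.321^2) ≈ 245.3 km

245.3 km


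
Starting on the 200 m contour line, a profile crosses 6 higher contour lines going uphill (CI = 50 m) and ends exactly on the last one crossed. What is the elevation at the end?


elevation = 200 + 6 * 50 = 500 m

500 m


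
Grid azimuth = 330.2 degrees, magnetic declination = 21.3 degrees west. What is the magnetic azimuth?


magnetic azimuth = grid azimuth - declination (east +ve)
mag_az = 330.2 - -21.3 = 351.5 degrees

351.5 degrees


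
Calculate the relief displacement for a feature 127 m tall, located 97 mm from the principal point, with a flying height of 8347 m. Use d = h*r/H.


d = h * r / H = 127 * 97 / 8347 = 1.48 mm

1.48 mm


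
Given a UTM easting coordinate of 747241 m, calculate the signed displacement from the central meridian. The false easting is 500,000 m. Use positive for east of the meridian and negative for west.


displacement = 747241 - 500000 = 247241 m

247241 m


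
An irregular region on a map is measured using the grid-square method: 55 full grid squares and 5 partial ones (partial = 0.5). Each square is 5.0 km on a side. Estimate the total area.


effective squares = 55 + 5 * 0.5 = 57.5
area = 57.5 * 25.0 = 1437.5 km^2

1437.5 km^2


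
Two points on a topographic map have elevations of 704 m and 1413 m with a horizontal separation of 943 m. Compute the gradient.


gradient = (1413 - 704) / 943 = 709 / 943 = 0.7519

0.7519


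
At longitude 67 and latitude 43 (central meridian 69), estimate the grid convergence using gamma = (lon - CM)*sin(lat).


gamma = (67 - 69) * sin(43) = -2 * 0.681998 = -1.364 degrees

-1.364 degrees


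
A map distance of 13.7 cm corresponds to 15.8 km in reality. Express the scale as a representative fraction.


ground = 15.8 km = 1580000 cm; RF denominator = ground / map = 1580000 / 13.7 ≈ 115328; RF = 1:115328

1:115328


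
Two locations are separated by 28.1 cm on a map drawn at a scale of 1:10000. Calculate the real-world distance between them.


ground = 28.1 cm * 10000 / 100 = 2810.0 m = 2.81 km

2.81 km


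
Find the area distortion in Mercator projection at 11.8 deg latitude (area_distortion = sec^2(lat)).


area_distortion = 1/cos^2(11.8) = 1.044

1.044


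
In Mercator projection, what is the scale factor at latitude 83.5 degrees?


SF = 1 / cos(83.5) = 1 / 0.113203 = 8.834

8.834


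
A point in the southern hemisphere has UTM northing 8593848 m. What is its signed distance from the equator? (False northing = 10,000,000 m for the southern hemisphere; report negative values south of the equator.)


For southern: actual = 8593848 - 10000000 = -1406152 m

-1406152 m


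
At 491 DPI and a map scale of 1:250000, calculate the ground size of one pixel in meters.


pixel_cm = 2.54 / 491 ≈ 0.005173 cm
ground = pixel_cm * 250000 / 100 = 2.54 * 250000 / (491 * 100) = 635000 / 49100 ≈ 12.93 m

12.93 m


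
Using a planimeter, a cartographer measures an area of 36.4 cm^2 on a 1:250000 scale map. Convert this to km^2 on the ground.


ground_area = 36.4 * (250000/100)^2 = 227500000.0 m^2 = 227.5 km^2

227.5 km^2


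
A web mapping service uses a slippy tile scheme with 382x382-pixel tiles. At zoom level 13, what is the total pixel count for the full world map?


tiles per axis = 2^13 = 8192
total tiles = 8192^2 = 67108864
pixels per axis = 8192 * 382 = 3129344
total pixels = 3129344^2 = 9792793870336

9792793870336 pixels


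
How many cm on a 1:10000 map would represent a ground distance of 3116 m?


map_cm = 3116 * 100 / 10000 = 31.16 cm

31.16 cm


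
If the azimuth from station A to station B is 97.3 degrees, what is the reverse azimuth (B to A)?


back azimuth = (97.3 + 180) mod 360 = 277.3 degrees

277.3 degrees


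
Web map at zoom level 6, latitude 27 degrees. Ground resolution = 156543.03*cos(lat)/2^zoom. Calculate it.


res = 156543.03 * cos(27) / 2^6 = 156543.03 * 0.89100652 / 64 = 2179.39 m/pixel

2179.39 m/pixel


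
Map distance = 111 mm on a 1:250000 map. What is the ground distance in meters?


ground = 111 mm * 250000 / 1000 = 27750.0 m

27750.0 m


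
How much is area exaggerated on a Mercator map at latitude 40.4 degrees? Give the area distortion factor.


area_distortion = 1/cos^2(40.4) = 1.724

1.724


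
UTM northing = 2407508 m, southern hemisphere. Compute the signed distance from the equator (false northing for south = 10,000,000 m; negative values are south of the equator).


For southern: actual = 2407508 - 10000000 = -7592492 m

-7592492 m


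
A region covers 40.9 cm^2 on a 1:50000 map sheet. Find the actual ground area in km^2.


ground_area = 40.9 * (50000/100)^2 = 10225000.0 m^2 = 10.225 km^2

10.225 km^2


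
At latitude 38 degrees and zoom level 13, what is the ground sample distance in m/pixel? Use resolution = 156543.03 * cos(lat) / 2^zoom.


res = 156543.03 * cos(38) / 2^13 = 156543.03 * 0.78801075 / 8192 = 15.06 m/pixel

15.06 m/pixel


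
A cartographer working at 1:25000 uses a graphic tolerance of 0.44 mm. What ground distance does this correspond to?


ground = 0.44 mm * 25000 / 1000 = 11.0 m

11.0 m


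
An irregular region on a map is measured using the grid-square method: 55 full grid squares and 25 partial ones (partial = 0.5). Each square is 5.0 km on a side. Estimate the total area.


effective squares = 55 + 25 * 0.5 = 67.5
area = 67.5 * 25.0 = 1687.5 km^2

1687.5 km^2


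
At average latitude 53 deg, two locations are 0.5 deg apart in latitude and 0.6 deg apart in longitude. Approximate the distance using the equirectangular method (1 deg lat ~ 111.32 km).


dlat_km = 0.5 * 111.32 = 55.66
dlon_km = 0.6 * 111.32 * cos(53) ≈ 40.196
dist = sqrt(55.66^2 + 40.196^2) ≈ 68.7 km

68.7 km


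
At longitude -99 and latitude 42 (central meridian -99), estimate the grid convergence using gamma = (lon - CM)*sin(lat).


gamma = (-99 - -99) * sin(42) = 0 * 0.669131 = 0.0 degrees

0.0 degrees


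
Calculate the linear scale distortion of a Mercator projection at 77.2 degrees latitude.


SF = 1 / cos(77.2) = 1 / 0.221548 = 4.514

4.514


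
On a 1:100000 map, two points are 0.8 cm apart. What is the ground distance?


ground = 0.8 cm * 100000 / 100 = 800.0 m

800.0 m


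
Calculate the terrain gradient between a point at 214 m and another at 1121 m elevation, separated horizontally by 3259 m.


gradient = (1121 - 214) / 3259 = 907 / 3259 = 0.2783

0.2783


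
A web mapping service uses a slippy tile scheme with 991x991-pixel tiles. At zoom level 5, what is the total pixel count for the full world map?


tiles per axis = 2^5 = 32
total tiles = 32^2 = 1024
pixels per axis = 32 * 991 = 31712
total pixels = 31712^2 = 1005650944

1005650944 pixels


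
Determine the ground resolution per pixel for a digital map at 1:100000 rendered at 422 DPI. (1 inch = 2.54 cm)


pixel_cm = 2.54 / 422 ≈ 0.006019 cm
ground = pixel_cm * 100000 / 100 = 2.54 * 100000 / (422 * 100) = 254000 / 42200 ≈ 6.02 m

6.02 m


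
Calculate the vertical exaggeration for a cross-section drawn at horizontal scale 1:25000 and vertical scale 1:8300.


VE = horizontal_scale / vertical_scale = 25000 / 8300 ≈ 3.0

3.0x


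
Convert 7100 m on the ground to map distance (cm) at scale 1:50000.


map_cm = 7100 * 100 / 50000 = 14.2 cm

14.2 cm


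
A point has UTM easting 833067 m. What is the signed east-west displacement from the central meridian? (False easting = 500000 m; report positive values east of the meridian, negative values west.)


displacement = 833067 - 500000 = 333067 m

333067 m


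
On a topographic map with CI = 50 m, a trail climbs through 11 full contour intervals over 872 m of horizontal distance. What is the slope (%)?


elevation change = 11 * 50 = 550 m
slope = 550 / 872 * 100 = 63.1%

63.1%


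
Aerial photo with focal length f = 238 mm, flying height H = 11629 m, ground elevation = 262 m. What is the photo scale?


scale = f / (H - h) = 238 mm / 11367 m = 238 / 11367000 = 1:47761

1:47761


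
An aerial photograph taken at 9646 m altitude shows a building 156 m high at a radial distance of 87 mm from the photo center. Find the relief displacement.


d = h * r / H = 156 * 87 / 9646 = 1.41 mm

1.41 mm


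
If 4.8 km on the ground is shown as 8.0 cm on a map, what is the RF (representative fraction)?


ground = 4.8 km = 480000 cm; RF denominator = ground / map = 480000 / 8.0 = 60000; RF = 1:60000

1:60000


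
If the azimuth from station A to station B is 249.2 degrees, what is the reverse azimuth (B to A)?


back azimuth = (249.2 + 180) mod 360 = 69.2 degrees

69.2 degrees


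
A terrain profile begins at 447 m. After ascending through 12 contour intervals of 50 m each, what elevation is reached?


elevation = 447 + 12 * 50 = 1047 m

1047 m


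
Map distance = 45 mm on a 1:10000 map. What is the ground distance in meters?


ground = 45 mm * 10000 / 1000 = 450.0 m

450.0 m


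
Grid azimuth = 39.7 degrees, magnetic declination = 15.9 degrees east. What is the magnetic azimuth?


magnetic azimuth = grid azimuth - declination (east +ve)
mag_az = 39.7 - 15.9 = 23.8 degrees

23.8 degrees


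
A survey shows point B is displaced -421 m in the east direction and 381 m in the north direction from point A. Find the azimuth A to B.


az = atan2(-421, 381) = -47.9 deg
adjusted to 0-360: 312.1 degrees

312.1 degrees


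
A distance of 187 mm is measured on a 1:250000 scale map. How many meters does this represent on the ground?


ground = 187 mm * 250000 / 1000 = 46750.0 m

46750.0 m


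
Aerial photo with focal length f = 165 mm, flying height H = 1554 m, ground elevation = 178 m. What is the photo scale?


scale = f / (H - h) = 165 mm / 1376 m = 165 / 1376000 = 1:8339

1:8339


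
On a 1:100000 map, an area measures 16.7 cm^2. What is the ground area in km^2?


ground_area = 16.7 * (100000/100)^2 = 16700000.0 m^2 = 16.7 km^2

16.7 km^2


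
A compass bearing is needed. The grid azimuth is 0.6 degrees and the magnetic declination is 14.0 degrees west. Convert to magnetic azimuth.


magnetic azimuth = grid azimuth - declination (east +ve)
mag_az = 0.6 - -14.0 = 14.6 degrees

14.6 degrees


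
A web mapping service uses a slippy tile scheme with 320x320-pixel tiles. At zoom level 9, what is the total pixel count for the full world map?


tiles per axis = 2^9 = 512
total tiles = 512^2 = 262144
pixels per axis = 512 * 320 = 163840
total pixels = 163840^2 = 26843545600

26843545600 pixels


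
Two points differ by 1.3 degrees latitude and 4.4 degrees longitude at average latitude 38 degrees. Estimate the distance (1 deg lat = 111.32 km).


dlat_km = 1.3 * 111.32 = 144.716
dlon_km = 4.4 * 111.32 * cos(38) ≈ 385.974
dist = sqrt(144.716^2 + 385.974^2) ≈ 412.2 km

412.2 km


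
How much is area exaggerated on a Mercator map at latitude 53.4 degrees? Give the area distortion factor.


area_distortion = 1/cos^2(53.4) = 2.813

2.813


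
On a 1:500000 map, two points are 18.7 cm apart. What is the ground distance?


ground = 18.7 cm * 500000 / 100 = 93500.0 m = 93.5 km

93.5 km


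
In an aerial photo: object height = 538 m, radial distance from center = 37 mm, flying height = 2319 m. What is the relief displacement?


d = h * r / H = 538 * 37 / 2319 = 8.58 mm

8.58 mm


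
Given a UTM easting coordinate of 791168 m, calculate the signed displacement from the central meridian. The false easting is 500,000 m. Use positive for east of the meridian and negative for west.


displacement = 791168 - 500000 = 291168 m

291168 m


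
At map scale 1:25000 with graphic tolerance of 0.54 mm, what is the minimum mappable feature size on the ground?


ground = 0.54 mm * 25000 / 1000 = 13.5 m

13.5 m


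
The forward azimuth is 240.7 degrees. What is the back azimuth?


back azimuth = (240.7 + 180) mod 360 = 60.7 degrees

60.7 degrees


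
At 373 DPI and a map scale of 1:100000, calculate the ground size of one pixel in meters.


pixel_cm = 2.54 / 373 ≈ 0.00681 cm
ground = pixel_cm * 100000 / 100 = 2.54 * 100000 / (373 * 100) = 254000 / 37300 ≈ 6.81 m

6.81 m


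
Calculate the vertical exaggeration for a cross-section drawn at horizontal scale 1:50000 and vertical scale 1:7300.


VE = horizontal_scale / vertical_scale = 50000 / 7300 ≈ 6.8

6.8x


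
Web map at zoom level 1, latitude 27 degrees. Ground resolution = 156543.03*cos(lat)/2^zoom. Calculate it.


res = 156543.03 * cos(27) / 2^1 = 156543.03 * 0.89100652 / 2 = 69740.43 m/pixel

69740.43 m/pixel


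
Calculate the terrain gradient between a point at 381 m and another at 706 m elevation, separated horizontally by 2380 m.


gradient = (706 - 381) / 2380 = 325 / 2380 = 0.1366

0.1366


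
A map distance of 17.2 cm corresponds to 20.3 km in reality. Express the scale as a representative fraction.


ground = 20.3 km = 2030000 cm; RF denominator = ground / map = 2030000 / 17.2 ≈ 118023; RF = 1:118023

1:118023


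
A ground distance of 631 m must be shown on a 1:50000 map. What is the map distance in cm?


map_cm = 631 * 100 / 50000 = 1.262 cm ≈ 1.26 cm

1.26 cm


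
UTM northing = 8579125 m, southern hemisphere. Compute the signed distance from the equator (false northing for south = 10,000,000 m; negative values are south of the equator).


For southern: actual = 8579125 - 10000000 = -1420875 m

-1420875 m


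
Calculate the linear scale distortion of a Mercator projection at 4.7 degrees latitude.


SF = 1 / cos(4.7) = 1 / 0.996637 = 1.003

1.003


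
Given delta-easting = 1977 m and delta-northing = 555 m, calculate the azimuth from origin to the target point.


az = atan2(1977, 555) = 74.3 deg
adjusted to 0-360: 74.3 degrees

74.3 degrees


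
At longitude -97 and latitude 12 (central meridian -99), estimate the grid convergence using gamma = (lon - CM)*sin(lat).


gamma = (-97 - -99) * sin(12) = 2 * 0.207912 = 0.416 degrees

0.416 degrees


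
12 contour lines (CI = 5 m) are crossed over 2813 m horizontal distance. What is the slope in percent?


elevation change = 12 * 5 = 60 m
slope = 60 / 2813 * 100 = 2.1%

2.1%


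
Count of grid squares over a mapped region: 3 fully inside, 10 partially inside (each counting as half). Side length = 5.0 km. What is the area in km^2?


effective squares = 3 + 10 * 0.5 = 8.0
area = 8.0 * 25.0 = 200.0 km^2

200.0 km^2


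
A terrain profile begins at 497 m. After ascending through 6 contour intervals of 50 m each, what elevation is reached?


elevation = 497 + 6 * 50 = 797 m

797 m


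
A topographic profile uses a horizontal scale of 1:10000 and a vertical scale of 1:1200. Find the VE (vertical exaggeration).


VE = horizontal_scale / vertical_scale = 10000 / 1200 ≈ 8.3

8.3x


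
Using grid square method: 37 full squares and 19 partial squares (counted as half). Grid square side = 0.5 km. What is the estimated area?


effective squares = 37 + 19 * 0.5 = 46.5
area = 46.5 * 0.25 = 11.625 km^2

11.625 km^2


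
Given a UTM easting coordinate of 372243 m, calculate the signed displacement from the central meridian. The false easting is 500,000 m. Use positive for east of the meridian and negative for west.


displacement = 372243 - 500000 = -127757 m

-127757 m


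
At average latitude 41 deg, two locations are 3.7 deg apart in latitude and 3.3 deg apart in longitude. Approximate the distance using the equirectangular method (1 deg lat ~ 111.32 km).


dlat_km = 3.7 * 111.32 = 411.884
dlon_km = 3.3 * 111.32 * cos(41) ≈ 277.247
dist = sqrt(411.884^2 + 277.247^2) ≈ 496.5 km

496.5 km


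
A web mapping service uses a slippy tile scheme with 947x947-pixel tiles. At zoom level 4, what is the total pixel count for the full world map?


tiles per axis = 2^4 = 16
total tiles = 16^2 = 256
pixels per axis = 16 * 947 = 15152
total pixels = 15152^2 = 229583104

229583104 pixels


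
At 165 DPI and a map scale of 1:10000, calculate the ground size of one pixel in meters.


pixel_cm = 2.54 / 165 ≈ 0.015394 cm
ground = pixel_cm * 10000 / 100 = 2.54 * 10000 / (165 * 100) = 25400 / 16500 ≈ 1.54 m

1.54 m


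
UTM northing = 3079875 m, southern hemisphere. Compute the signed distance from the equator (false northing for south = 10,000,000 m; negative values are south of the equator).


For southern: actual = 3079875 - 10000000 = -6920125 m

-6920125 m


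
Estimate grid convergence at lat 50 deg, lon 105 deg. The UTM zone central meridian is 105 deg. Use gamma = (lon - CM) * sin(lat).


gamma = (105 - 105) * sin(50) = 0 * 0.766044 = 0.0 degrees

0.0 degrees


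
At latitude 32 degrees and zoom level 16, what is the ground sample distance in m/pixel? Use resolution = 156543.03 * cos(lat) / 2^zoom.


res = 156543.03 * cos(32) / 2^16 = 156543.03 * 0.8480481 / 65536 = 2.03 m/pixel

2.03 m/pixel


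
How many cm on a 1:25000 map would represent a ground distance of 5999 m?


map_cm = 5999 * 100 / 25000 = 23.996 cm ≈ 24.0 cm

24.0 cm


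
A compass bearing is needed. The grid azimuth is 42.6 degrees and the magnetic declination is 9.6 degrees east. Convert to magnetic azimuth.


magnetic azimuth = grid azimuth - declination (east +ve)
mag_az = 42.6 - 9.6 = 33.0 degrees

33.0 degrees


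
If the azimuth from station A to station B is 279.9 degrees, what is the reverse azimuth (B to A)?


back azimuth = (279.9 + 180) mod 360 = 99.9 degrees

99.9 degrees


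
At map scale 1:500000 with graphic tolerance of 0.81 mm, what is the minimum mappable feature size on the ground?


ground = 0.81 mm * 500000 / 1000 = 405.0 m

405.0 m


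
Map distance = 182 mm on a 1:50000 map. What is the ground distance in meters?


ground = 182 mm * 50000 / 1000 = 9100.0 m

9100.0 m


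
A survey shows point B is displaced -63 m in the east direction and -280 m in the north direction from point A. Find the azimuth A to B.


az = atan2(-63, -280) = -167.3 deg
adjusted to 0-360: 192.7 degrees

192.7 degrees


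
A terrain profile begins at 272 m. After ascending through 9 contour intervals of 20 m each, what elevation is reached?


elevation = 272 + 9 * 20 = 452 m

452 m


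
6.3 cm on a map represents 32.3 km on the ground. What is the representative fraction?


ground = 32.3 km = 3230000 cm; RF denominator = ground / map = 3230000 / 6.3 ≈ 512698; RF = 1:512698

1:512698


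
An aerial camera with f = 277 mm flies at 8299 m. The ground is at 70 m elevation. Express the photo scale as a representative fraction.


scale = f / (H - h) = 277 mm / 8229 m = 277 / 8229000 = 1:29708

1:29708


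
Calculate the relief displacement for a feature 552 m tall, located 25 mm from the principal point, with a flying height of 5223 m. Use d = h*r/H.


d = h * r / H = 552 * 25 / 5223 = 2.64 mm

2.64 mm


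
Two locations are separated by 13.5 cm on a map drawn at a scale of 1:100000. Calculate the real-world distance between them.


ground = 13.5 cm * 100000 / 100 = 13500.0 m = 13.5 km

13.5 km


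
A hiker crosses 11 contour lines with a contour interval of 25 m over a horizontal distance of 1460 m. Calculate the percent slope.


elevation change = 11 * 25 = 275 m
slope = 275 / 1460 * 100 = 18.8%

18.8%


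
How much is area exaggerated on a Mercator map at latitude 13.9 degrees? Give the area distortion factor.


area_distortion = 1/cos^2(13.9) = 1.061

1.061


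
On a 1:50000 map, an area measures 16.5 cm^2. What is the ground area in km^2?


ground_area = 16.5 * (50000/100)^2 = 4125000.0 m^2 = 4.125 km^2

4.125 km^2


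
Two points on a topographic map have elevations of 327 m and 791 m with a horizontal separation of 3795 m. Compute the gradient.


gradient = (791 - 327) / 3795 = 464 / 3795 = 0.1223

0.1223


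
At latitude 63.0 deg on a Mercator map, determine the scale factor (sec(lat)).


SF = 1 / cos(63.0) = 1 / 0.45399 = 2.203

2.203


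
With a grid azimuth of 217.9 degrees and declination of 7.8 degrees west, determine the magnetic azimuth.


magnetic azimuth = grid azimuth - declination (east +ve)
mag_az = 217.9 - -7.8 = 225.7 degrees

225.7 degrees


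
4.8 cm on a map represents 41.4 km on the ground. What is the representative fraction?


ground = 41.4 km = 4140000 cm; RF denominator = ground / map = 4140000 / 4.8 = 862500; RF = 1:862500

1:862500


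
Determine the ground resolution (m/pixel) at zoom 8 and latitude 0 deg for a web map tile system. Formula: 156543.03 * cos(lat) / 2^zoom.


res = 156543.03 * cos(0) / 2^8 = 156543.03 * 1.0 / 256 = 611.5 m/pixel

611.5 m/pixel


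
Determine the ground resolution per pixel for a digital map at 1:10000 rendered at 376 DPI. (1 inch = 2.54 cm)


pixel_cm = 2.54 / 376 ≈ 0.006755 cm
ground = pixel_cm * 10000 / 100 = 2.54 * 10000 / (376 * 100) = 25400 / 37600 ≈ 0.68 m

0.68 m


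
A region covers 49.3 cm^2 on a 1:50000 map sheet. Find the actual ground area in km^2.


ground_area = 49.3 * (50000/100)^2 = 12325000.0 m^2 = 12.325 km^2

12.325 km^2


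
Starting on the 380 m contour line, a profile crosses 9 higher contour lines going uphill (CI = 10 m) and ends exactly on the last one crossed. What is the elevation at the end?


elevation = 380 + 9 * 10 = 470 m

470 m


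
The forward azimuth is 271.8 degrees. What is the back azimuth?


back azimuth = (271.8 + 180) mod 360 = 91.8 degrees

91.8 degrees


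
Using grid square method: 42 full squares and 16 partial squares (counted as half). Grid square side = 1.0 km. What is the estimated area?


effective squares = 42 + 16 * 0.5 = 50.0
area = 50.0 * 1.0 = 50.0 km^2

50.0 km^2


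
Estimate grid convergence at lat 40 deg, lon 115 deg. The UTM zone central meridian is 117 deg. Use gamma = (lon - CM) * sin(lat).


gamma = (115 - 117) * sin(40) = -2 * 0.642788 = -1.286 degrees

-1.286 degrees


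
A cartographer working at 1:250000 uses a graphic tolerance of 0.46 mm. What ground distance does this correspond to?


ground = 0.46 mm * 250000 / 1000 = 115.0 m

115.0 m


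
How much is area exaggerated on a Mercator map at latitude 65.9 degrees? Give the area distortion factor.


area_distortion = 1/cos^2(65.9) = 5.998

5.998


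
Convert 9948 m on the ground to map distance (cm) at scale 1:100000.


map_cm = 9948 * 100 / 100000 = 9.948 cm ≈ 9.95 cm

9.95 cm


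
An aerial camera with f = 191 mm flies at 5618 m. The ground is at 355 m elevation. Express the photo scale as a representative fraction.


scale = f / (H - h) = 191 mm / 5263 m = 191 / 5263000 = 1:27555

1:27555


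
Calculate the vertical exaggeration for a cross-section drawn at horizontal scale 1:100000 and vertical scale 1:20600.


VE = horizontal_scale / vertical_scale = 100000 / 20600 ≈ 4.9

4.9x


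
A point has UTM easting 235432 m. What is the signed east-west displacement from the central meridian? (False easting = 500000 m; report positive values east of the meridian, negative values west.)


displacement = 235432 - 500000 = -264568 m

-264568 m


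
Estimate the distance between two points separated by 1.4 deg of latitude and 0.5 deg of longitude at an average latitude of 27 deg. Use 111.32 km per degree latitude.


dlat_km = 1.4 * 111.32 = 155.848
dlon_km = 0.5 * 111.32 * cos(27) ≈ 49.593
dist = sqrt(155.848^2 + 49.593^2) ≈ 163.5 km

163.5 km


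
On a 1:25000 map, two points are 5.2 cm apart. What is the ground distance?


ground = 5.2 cm * 25000 / 100 = 1300.0 m = 1.3 km

1.3 km


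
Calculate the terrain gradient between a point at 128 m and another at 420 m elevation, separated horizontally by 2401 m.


gradient = (420 - 128) / 2401 = 292 / 2401 = 0.1216

0.1216


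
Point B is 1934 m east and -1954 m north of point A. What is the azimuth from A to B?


az = atan2(1934, -1954) = 135.3 deg
adjusted to 0-360: 135.3 degrees

135.3 degrees


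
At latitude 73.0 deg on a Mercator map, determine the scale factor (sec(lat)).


SF = 1 / cos(73.0) = 1 / 0.292372 = 3.42

3.42


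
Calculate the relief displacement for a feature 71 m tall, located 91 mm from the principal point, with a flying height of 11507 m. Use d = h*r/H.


d = h * r / H = 71 * 91 / 11507 = 0.56 mm

0.56 mm


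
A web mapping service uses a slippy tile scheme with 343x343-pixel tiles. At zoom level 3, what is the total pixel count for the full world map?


tiles per axis = 2^3 = 8
total tiles = 8^2 = 64
pixels per axis = 8 * 343 = 2744
total pixels = 2744^2 = 7529536

7529536 pixels


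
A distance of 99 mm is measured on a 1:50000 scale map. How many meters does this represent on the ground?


ground = 99 mm * 50000 / 1000 = 4950.0 m

4950.0 m


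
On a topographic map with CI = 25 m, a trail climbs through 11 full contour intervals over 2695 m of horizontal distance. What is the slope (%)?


elevation change = 11 * 25 = 275 m
slope = 275 / 2695 * 100 = 10.2%

10.2%


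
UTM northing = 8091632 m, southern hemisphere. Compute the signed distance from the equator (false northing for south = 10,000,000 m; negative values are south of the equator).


For southern: actual = 8091632 - 10000000 = -1908368 m

-1908368 m


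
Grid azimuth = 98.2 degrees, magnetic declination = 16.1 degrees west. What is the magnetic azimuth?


magnetic azimuth = grid azimuth - declination (east +ve)
mag_az = 98.2 - -16.1 = 114.3 degrees

114.3 degrees


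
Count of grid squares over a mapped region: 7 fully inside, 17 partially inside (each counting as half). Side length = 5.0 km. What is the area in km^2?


effective squares = 7 + 17 * 0.5 = 15.5
area = 15.5 * 25.0 = 387.5 km^2

387.5 km^2


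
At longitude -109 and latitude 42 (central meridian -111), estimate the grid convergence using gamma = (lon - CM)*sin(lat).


gamma = (-109 - -111) * sin(42) = 2 * 0.669131 = 1.338 degrees

1.338 degrees


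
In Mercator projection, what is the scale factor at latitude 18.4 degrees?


SF = 1 / cos(18.4) = 1 / 0.948876 = 1.054

1.054


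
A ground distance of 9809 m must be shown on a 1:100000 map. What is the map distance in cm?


map_cm = 9809 * 100 / 100000 = 9.809 cm ≈ 9.81 cm

9.81 cm


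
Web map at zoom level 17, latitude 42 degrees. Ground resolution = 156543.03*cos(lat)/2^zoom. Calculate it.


res = 156543.03 * cos(42) / 2^17 = 156543.03 * 0.74314483 / 131072 = 0.89 m/pixel

0.89 m/pixel


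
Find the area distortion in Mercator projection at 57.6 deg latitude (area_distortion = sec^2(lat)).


area_distortion = 1/cos^2(57.6) = 3.483

3.483


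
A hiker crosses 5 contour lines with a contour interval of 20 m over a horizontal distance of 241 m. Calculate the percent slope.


elevation change = 5 * 20 = 100 m
slope = 100 / 241 * 100 = 41.5%

41.5%


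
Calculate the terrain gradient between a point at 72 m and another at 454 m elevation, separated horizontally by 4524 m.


gradient = (454 - 72) / 4524 = 382 / 4524 = 0.0844

0.0844


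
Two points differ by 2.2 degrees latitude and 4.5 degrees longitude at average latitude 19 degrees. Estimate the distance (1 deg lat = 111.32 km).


dlat_km = 2.2 * 111.32 = 244.904
dlon_km = 4.5 * 111.32 * cos(19) ≈ 473.648
dist = sqrt(244.904^2 + 473.648^2) ≈ 533.2 km

533.2 km


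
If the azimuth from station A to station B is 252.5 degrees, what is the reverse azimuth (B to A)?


back azimuth = (252.5 + 180) mod 360 = 72.5 degrees

72.5 degrees


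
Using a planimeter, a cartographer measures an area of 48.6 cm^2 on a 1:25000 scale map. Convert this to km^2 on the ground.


ground_area = 48.6 * (25000/100)^2 = 3037500.0 m^2 = 3.0375 km^2 ≈ 3.038 km^2

3.038 km^2


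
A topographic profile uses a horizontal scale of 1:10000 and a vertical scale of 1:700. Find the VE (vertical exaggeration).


VE = horizontal_scale / vertical_scale = 10000 / 700 ≈ 14.3

14.3x
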